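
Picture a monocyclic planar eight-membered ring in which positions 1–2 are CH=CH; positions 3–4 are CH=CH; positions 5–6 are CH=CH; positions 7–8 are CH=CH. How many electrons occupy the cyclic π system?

Every ring atom contributes a p orbital perpendicular to the ring (each doubly-bonded ring atom is sp² with one p-orbital electron), so the π system is cyclic and fully conjugated.
Tallying contributions gives 4 × 2 = 8 from the 4 double-bond units.

8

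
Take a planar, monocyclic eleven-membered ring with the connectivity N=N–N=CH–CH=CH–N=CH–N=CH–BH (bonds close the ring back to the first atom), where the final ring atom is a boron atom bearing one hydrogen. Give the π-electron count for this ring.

10

Check conjugation: the double-bond atoms are sp², each contributing one p electron; each sp² =N– keeps its lone pair in-plane and puts one electron into the π system; the boron has an empty p orbital — every position has a p orbital, so the cyclic π system is continuous.
Tallying contributions gives 5 × 2 = 10 from the double-bond units + 0 from the BH atom = 10.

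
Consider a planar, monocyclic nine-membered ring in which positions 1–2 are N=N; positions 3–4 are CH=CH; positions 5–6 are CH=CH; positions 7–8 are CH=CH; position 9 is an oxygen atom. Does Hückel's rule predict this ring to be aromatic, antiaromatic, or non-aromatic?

All ring atoms are sp² and supply a p orbital to the ring (the double-bond atoms are sp², each contributing one p electron; each =N– nitrogen is pyridine-type (lone pair in the sp² plane, one electron in the p orbital); the oxygen donates one lone pair from its p orbital); the conjugation is uninterrupted.
π-electron count: 4 × 2 = 8 from the double-bond units + 2 from the O atom = 10.
10 = 4(2) + 2, which satisfies Hückel's 4n+2 rule.

Aromatic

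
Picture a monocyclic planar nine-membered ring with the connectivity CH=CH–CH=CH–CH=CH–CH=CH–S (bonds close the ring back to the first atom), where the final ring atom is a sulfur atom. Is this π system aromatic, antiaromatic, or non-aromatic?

Every ring atom contributes a p orbital perpendicular to the ring (each doubly-bonded ring atom is sp² with one p-orbital electron; the sulfur donates one lone pair from its p orbital), so the π system is cyclic and fully conjugated.
Adding the contributions, 4 × 2 = 8 from the double-bond units + 2 from the S atom = 10.
With 10 π electrons (n = 2), the Hückel 4n+2 condition holds.

Aromatic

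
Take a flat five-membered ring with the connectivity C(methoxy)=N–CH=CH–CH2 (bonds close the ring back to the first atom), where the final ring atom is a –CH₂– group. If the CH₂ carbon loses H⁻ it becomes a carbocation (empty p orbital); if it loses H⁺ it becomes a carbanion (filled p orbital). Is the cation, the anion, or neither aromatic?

The anion

Both ions have a continuous loop of p orbitals — each ring atom is sp².
Cation: 2 × 2 + 0 = 4 π electrons → 4(1), antiaromatic.
Anion: 2 × 2 + 2 = 6 π electrons → 4(1)+2, aromatic.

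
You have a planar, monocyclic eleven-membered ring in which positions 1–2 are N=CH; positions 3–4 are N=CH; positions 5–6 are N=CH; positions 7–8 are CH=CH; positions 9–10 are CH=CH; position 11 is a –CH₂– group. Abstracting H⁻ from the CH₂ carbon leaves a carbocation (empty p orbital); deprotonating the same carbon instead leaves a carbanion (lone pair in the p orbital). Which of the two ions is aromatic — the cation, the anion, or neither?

The cation

In both ions every ring atom is sp² and contributes a p orbital, so both rings are fully conjugated.
Cation: 5 × 2 + 0 = 10 π electrons → 4(2)+2, aromatic.
Anion: 5 × 2 + 2 = 12 π electrons → 4(3), antiaromatic.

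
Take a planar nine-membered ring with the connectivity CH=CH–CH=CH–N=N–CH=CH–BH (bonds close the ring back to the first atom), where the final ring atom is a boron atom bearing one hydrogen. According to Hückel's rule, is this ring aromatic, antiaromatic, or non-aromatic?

Antiaromatic

All ring atoms are sp² and supply a p orbital to the ring (every atom in a ring double bond is sp² and brings one electron to the p orbital; each =N– nitrogen is pyridine-type (lone pair in the sp² plane, one electron in the p orbital); the boron has an empty p orbital); the conjugation is uninterrupted.
Tallying contributions gives 4 × 2 = 8 from the double-bond units + 0 from the BH atom = 8.
A 4n π count (8, n = 2) in a planar conjugated ring means antiaromatic.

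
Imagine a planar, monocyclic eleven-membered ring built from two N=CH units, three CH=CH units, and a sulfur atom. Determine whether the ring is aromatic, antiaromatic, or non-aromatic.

Antiaromatic

All ring atoms are sp² and supply a p orbital to the ring (every atom in a ring double bond is sp² and brings one electron to the p orbital; each sp² =N– keeps its lone pair in-plane and puts one electron into the π system; the sulfur donates one lone pair from its p orbital); the conjugation is uninterrupted.
Counting π electrons: 5 × 2 = 10 from the double-bond units + 2 from the S atom = 12.
With 12 = 4·3 π electrons, Hückel's rule classifies the planar ring as antiaromatic.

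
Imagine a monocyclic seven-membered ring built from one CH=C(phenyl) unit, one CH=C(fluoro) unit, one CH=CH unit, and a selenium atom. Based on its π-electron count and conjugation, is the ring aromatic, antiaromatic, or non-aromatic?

The p orbitals form a continuous loop: the double-bond atoms are sp², each contributing one p electron; the selenium donates one lone pair from its p orbital. The ring is fully conjugated.
Tallying contributions gives 3 × 2 = 6 from the double-bond units + 2 from the Se atom = 8.
With 8 = 4·2 π electrons, Hückel's rule classifies the planar ring as antiaromatic.

Antiaromatic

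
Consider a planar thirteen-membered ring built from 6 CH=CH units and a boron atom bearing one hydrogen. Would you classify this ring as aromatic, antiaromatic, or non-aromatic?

Antiaromatic

All ring atoms are sp² and supply a p orbital to the ring (every atom in a ring double bond is sp² and brings one electron to the p orbital; the boron has an empty p orbital); the conjugation is uninterrupted.
Adding the contributions, 6 × 2 = 12 from the double-bond units + 0 from the BH atom = 12.
12 = 4(3); a planar, fully conjugated 4n system is antiaromatic.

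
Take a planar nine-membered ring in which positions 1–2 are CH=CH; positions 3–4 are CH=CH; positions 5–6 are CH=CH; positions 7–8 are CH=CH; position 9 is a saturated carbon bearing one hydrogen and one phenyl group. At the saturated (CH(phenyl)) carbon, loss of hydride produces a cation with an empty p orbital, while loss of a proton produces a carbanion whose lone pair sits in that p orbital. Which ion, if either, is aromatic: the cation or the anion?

Both ions have a continuous loop of p orbitals — each ring atom is sp².
Cation: 4 × 2 + 0 = 8 π electrons → 4(2), antiaromatic.
Anion: 4 × 2 + 2 = 10 π electrons → 4(2)+2, aromatic.

The anion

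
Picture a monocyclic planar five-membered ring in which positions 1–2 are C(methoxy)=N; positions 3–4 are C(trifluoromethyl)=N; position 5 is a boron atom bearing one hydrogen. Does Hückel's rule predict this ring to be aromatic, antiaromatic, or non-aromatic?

The p orbitals form a continuous loop: the double-bond atoms are sp², each contributing one p electron; the doubly-bonded nitrogens are pyridine-type — their lone pairs lie in the ring plane, leaving one electron in the p orbital; the boron has an empty p orbital. The ring is fully conjugated.
Tallying contributions gives 2 × 2 = 4 from the double-bond units + 0 from the BH atom = 4.
A 4n π count (4, n = 1) in a planar conjugated ring means antiaromatic.

Antiaromatic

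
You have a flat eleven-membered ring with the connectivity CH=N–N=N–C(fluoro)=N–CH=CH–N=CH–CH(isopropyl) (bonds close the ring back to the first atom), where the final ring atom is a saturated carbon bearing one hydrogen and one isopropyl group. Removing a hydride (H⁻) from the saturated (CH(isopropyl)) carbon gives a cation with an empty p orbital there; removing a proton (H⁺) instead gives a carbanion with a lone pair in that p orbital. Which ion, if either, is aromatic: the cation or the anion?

Once that carbon is sp², every ring atom has a p orbital and both ions are fully conjugated.
Cation: 5 × 2 + 0 = 10 π electrons → 4(2)+2, aromatic.
Anion: 5 × 2 + 2 = 12 π electrons → 4(3), antiaromatic.

The cation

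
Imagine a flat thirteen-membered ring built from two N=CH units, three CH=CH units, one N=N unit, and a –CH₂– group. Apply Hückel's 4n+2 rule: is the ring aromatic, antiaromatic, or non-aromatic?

At the CH2 position, the tetrahedral CH₂ carbon is sp³ and has no p orbital in the ring π system; the ring's p-orbital overlap is broken there.
Without a continuous loop of overlapping p orbitals the Hückel electron count never comes into play.

Non-aromatic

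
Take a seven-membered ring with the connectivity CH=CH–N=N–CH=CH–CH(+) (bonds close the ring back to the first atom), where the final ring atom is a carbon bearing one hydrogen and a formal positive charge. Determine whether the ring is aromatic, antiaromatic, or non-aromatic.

All ring atoms are sp² and supply a p orbital to the ring (every atom in a ring double bond is sp² and brings one electron to the p orbital; the doubly-bonded nitrogens are pyridine-type — their lone pairs lie in the ring plane, leaving one electron in the p orbital; the carbocation has an empty p orbital); the conjugation is uninterrupted.
Counting π electrons: 3 × 2 = 6 from the double-bond units + 0 from the CH(+) atom = 6.
With 6 π electrons (n = 1), the Hückel 4n+2 condition holds.

Aromatic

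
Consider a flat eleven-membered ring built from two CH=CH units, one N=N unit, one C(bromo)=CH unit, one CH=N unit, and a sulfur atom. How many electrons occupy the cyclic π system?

All ring atoms are sp² and supply a p orbital to the ring (every atom in a ring double bond is sp² and brings one electron to the p orbital; the doubly-bonded nitrogens are pyridine-type — their lone pairs lie in the ring plane, leaving one electron in the p orbital; the sulfur donates one lone pair from its p orbital); the conjugation is uninterrupted.
Tallying contributions gives 5 × 2 = 10 from the double-bond units + 2 from the S atom = 12.

12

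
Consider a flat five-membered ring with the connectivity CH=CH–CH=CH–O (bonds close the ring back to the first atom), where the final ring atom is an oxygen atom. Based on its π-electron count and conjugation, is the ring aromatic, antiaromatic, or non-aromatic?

The p orbitals form a continuous loop: every atom in a ring double bond is sp² and brings one electron to the p orbital; the oxygen donates one lone pair from its p orbital. The ring is fully conjugated.
π-electron count: 2 × 2 = 4 from the double-bond units + 2 from the O atom = 6.
That gives a 4n+2 count (6, n = 1).
(This ring is furan.)

Aromatic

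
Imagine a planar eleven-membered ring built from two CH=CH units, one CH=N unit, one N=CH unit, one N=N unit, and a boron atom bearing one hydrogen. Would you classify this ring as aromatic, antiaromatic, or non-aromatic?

All ring atoms are sp² and supply a p orbital to the ring (the double-bond atoms are sp², each contributing one p electron; the doubly-bonded nitrogens are pyridine-type — their lone pairs lie in the ring plane, leaving one electron in the p orbital; the boron has an empty p orbital); the conjugation is uninterrupted.
π-electron count: 5 × 2 = 10 from the double-bond units + 0 from the BH atom = 10.
That gives a 4n+2 count (10, n = 2).

Aromatic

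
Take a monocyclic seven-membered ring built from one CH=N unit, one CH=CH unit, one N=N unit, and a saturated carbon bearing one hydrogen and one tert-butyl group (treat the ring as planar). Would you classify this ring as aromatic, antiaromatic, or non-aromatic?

The CH(tert-butyl) position has four σ bonds — that saturated carbon is sp³ and has no p orbital in the ring π system — so the cyclic conjugation is interrupted.
Hückel's rule only applies to fully conjugated rings, so this one is simply non-aromatic.

Non-aromatic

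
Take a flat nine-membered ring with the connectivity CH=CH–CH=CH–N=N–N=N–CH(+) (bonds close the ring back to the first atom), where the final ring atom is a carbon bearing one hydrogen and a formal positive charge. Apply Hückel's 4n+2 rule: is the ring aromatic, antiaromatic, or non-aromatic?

Antiaromatic

Check conjugation: the double-bond atoms are sp², each contributing one p electron; each =N– nitrogen is pyridine-type (lone pair in the sp² plane, one electron in the p orbital); the carbocation has an empty p orbital — every position has a p orbital, so the cyclic π system is continuous.
Adding the contributions, 4 × 2 = 8 from the double-bond units + 0 from the CH(+) atom = 8.
A 4n π count (8, n = 2) in a planar conjugated ring means antiaromatic.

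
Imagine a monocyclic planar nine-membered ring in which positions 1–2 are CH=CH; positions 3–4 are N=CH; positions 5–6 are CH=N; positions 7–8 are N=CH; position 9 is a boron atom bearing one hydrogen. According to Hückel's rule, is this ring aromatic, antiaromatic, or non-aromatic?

Antiaromatic

Check conjugation: the double-bond atoms are sp², each contributing one p electron; the doubly-bonded nitrogens are pyridine-type — their lone pairs lie in the ring plane, leaving one electron in the p orbital; the boron has an empty p orbital — every position has a p orbital, so the cyclic π system is continuous.
Tallying contributions gives 4 × 2 = 8 from the double-bond units + 0 from the BH atom = 8.
With 8 = 4·2 π electrons, Hückel's rule classifies the planar ring as antiaromatic.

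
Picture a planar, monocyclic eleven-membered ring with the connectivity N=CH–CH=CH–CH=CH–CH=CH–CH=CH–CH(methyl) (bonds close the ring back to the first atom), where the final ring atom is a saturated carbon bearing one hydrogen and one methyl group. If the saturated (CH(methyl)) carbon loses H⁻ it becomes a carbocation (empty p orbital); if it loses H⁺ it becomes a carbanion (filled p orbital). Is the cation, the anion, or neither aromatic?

In either ion the ring is fully conjugated: every atom, including the new sp² carbon, supplies a p orbital.
Cation: 5 × 2 + 0 = 10 π electrons → 4(2)+2, aromatic.
Anion: 5 × 2 + 2 = 12 π electrons → 4(3), antiaromatic.

The cation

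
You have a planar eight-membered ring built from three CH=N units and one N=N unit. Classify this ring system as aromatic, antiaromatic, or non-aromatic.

All ring atoms are sp² and supply a p orbital to the ring (each doubly-bonded ring atom is sp² with one p-orbital electron; each sp² =N– keeps its lone pair in-plane and puts one electron into the π system); the conjugation is uninterrupted.
Tallying contributions gives 4 × 2 = 8 from the 4 double-bond units.
8 is a 4n count (n = 2), so the planar conjugated ring is antiaromatic.

Antiaromatic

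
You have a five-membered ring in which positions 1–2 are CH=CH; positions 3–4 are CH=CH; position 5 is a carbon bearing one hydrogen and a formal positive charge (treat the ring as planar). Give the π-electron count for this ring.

Check conjugation: each doubly-bonded ring atom is sp² with one p-orbital electron; the carbocation has an empty p orbital — every position has a p orbital, so the cyclic π system is continuous.
π-electron count: 2 × 2 = 4 from the double-bond units + 0 from the CH(+) atom = 4.
(This ring is the cyclopentadienyl cation.)

4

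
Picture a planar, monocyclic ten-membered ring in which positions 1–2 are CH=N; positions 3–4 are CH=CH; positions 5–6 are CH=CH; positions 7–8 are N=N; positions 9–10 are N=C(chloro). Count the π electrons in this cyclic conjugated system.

The p orbitals form a continuous loop: each doubly-bonded ring atom is sp² with one p-orbital electron; each =N– nitrogen is pyridine-type (lone pair in the sp² plane, one electron in the p orbital). The ring is fully conjugated.
Counting π electrons: 5 × 2 = 10 from the 5 double-bond units.

10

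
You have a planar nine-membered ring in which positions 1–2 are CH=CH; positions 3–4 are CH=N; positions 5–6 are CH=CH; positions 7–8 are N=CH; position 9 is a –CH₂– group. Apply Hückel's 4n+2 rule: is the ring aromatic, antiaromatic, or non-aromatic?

Non-aromatic

Because the tetrahedral CH₂ carbon is sp³ and has no p orbital in the ring π system at the CH2 position, the π system cannot extend all the way around the ring.
Broken conjugation rules out both aromaticity and antiaromaticity.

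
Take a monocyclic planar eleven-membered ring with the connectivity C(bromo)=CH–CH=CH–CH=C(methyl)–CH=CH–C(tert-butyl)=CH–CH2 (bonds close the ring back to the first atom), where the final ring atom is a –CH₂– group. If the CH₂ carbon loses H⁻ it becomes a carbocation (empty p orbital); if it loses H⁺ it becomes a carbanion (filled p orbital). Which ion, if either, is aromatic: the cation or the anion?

The cation

Once that carbon is sp², every ring atom has a p orbital and both ions are fully conjugated.
Cation: 5 × 2 + 0 = 10 π electrons → 4(2)+2, aromatic.
Anion: 5 × 2 + 2 = 12 π electrons → 4(3), antiaromatic.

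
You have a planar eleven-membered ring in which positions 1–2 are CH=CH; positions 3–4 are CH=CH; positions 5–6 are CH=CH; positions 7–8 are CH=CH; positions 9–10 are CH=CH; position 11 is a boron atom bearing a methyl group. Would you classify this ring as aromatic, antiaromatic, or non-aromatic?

Every ring atom contributes a p orbital perpendicular to the ring (each doubly-bonded ring atom is sp² with one p-orbital electron; the boron has an empty p orbital), so the π system is cyclic and fully conjugated.
Counting π electrons: 5 × 2 = 10 from the double-bond units + 0 from the B(methyl) atom = 10.
Since 10 = 4·2 + 2, the ring meets the 4n+2 criterion.

Aromatic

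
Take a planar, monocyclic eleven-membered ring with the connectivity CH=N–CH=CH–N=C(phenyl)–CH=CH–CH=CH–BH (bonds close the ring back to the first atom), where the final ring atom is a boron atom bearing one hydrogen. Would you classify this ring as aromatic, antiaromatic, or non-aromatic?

Aromatic

Every ring atom contributes a p orbital perpendicular to the ring (every atom in a ring double bond is sp² and brings one electron to the p orbital; each =N– nitrogen is pyridine-type (lone pair in the sp² plane, one electron in the p orbital); the boron has an empty p orbital), so the π system is cyclic and fully conjugated.
Counting π electrons: 5 × 2 = 10 from the double-bond units + 0 from the BH atom = 10.
That gives a 4n+2 count (10, n = 2).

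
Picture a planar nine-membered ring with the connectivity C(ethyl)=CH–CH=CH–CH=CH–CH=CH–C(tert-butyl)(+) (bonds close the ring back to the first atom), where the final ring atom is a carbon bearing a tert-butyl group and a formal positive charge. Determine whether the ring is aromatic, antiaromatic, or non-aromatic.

Antiaromatic

The p orbitals form a continuous loop: every atom in a ring double bond is sp² and brings one electron to the p orbital; the carbocation has an empty p orbital. The ring is fully conjugated.
Tallying contributions gives 4 × 2 = 8 from the double-bond units + 0 from the C(tert-butyl)(+) atom = 8.
8 = 4(2); a planar, fully conjugated 4n system is antiaromatic.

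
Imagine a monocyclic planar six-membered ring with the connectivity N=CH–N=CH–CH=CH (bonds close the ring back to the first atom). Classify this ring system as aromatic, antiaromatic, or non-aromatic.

The p orbitals form a continuous loop: each doubly-bonded ring atom is sp² with one p-orbital electron; each =N– nitrogen is pyridine-type (lone pair in the sp² plane, one electron in the p orbital). The ring is fully conjugated.
Adding the contributions, 3 × 2 = 6 from the 3 double-bond units.
Since 6 = 4·1 + 2, the ring meets the 4n+2 criterion.

Aromatic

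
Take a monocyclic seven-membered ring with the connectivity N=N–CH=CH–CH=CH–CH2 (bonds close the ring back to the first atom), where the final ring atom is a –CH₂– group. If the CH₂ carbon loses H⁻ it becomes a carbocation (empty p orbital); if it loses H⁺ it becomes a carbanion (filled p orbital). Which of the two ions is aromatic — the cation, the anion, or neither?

Once that carbon is sp², every ring atom has a p orbital and both ions are fully conjugated.
Cation: 3 × 2 + 0 = 6 π electrons → 4(1)+2, aromatic.
Anion: 3 × 2 + 2 = 8 π electrons → 4(2), antiaromatic.

The cation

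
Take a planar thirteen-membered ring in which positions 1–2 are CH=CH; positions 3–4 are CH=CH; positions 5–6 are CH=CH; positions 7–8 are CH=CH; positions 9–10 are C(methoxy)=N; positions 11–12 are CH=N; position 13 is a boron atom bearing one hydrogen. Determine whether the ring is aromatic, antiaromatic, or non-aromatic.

Check conjugation: each doubly-bonded ring atom is sp² with one p-orbital electron; each =N– nitrogen is pyridine-type (lone pair in the sp² plane, one electron in the p orbital); the boron has an empty p orbital — every position has a p orbital, so the cyclic π system is continuous.
Adding the contributions, 6 × 2 = 12 from the double-bond units + 0 from the BH atom = 12.
With 12 = 4·3 π electrons, Hückel's rule classifies the planar ring as antiaromatic.

Antiaromatic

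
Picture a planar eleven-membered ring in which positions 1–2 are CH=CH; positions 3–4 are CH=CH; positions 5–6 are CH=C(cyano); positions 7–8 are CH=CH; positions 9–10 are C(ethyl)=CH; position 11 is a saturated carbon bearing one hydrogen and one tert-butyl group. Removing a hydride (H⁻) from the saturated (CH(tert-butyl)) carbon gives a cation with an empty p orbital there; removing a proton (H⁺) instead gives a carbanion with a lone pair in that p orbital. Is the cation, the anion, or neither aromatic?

Both ions have a continuous loop of p orbitals — each ring atom is sp².
Cation: 5 × 2 + 0 = 10 π electrons → 4(2)+2, aromatic.
Anion: 5 × 2 + 2 = 12 π electrons → 4(3), antiaromatic.

The cation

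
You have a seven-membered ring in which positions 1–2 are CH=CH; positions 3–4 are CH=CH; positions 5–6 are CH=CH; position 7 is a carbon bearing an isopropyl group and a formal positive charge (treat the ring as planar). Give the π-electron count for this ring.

All ring atoms are sp² and supply a p orbital to the ring (the double-bond atoms are sp², each contributing one p electron; the carbocation has an empty p orbital); the conjugation is uninterrupted.
Counting π electrons: 3 × 2 = 6 from the double-bond units + 0 from the C(isopropyl)(+) atom = 6.

6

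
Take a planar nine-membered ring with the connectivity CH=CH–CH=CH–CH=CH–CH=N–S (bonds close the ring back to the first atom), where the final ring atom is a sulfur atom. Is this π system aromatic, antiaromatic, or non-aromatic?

Aromatic

Check conjugation: every atom in a ring double bond is sp² and brings one electron to the p orbital; each =N– nitrogen is pyridine-type (lone pair in the sp² plane, one electron in the p orbital); the sulfur donates one lone pair from its p orbital — every position has a p orbital, so the cyclic π system is continuous.
Counting π electrons: 4 × 2 = 8 from the double-bond units + 2 from the S atom = 10.
10 = 4(2) + 2, which satisfies Hückel's 4n+2 rule.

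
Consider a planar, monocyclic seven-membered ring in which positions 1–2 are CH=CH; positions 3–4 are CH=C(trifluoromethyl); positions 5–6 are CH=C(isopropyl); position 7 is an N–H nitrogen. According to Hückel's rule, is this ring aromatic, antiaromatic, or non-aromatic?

Every ring atom contributes a p orbital perpendicular to the ring (the double-bond atoms are sp², each contributing one p electron; the pyrrole-type nitrogen donates its lone pair from the p orbital), so the π system is cyclic and fully conjugated.
Tallying contributions gives 3 × 2 = 6 from the double-bond units + 2 from the NH atom = 8.
8 is a 4n count (n = 2), so the planar conjugated ring is antiaromatic.

Antiaromatic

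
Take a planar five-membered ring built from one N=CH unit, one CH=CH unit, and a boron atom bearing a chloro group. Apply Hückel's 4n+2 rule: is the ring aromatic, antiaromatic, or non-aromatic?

Antiaromatic

Every ring atom contributes a p orbital perpendicular to the ring (every atom in a ring double bond is sp² and brings one electron to the p orbital; each sp² =N– keeps its lone pair in-plane and puts one electron into the π system; the boron has an empty p orbital), so the π system is cyclic and fully conjugated.
π-electron count: 2 × 2 = 4 from the double-bond units + 0 from the B(chloro) atom = 4.
With 4 = 4·1 π electrons, Hückel's rule classifies the planar ring as antiaromatic.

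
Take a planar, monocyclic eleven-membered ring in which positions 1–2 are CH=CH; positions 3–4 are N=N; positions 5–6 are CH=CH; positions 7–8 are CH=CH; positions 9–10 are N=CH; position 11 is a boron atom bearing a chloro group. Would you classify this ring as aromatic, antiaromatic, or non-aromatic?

Every ring atom contributes a p orbital perpendicular to the ring (every atom in a ring double bond is sp² and brings one electron to the p orbital; the doubly-bonded nitrogens are pyridine-type — their lone pairs lie in the ring plane, leaving one electron in the p orbital; the boron has an empty p orbital), so the π system is cyclic and fully conjugated.
π-electron count: 5 × 2 = 10 from the double-bond units + 0 from the B(chloro) atom = 10.
10 = 4(2) + 2, which satisfies Hückel's 4n+2 rule.

Aromatic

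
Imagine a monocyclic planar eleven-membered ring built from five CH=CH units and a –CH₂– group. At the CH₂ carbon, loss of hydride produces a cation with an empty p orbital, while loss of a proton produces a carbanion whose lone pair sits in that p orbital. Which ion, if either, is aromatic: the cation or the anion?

The cation

In both ions every ring atom is sp² and contributes a p orbital, so both rings are fully conjugated.
Cation: 5 × 2 + 0 = 10 π electrons → 4(2)+2, aromatic.
Anion: 5 × 2 + 2 = 12 π electrons → 4(3), antiaromatic.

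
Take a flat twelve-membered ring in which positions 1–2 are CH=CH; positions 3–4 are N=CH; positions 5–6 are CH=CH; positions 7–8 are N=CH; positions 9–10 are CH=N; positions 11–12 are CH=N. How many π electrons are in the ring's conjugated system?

12

Every ring atom contributes a p orbital perpendicular to the ring (the double-bond atoms are sp², each contributing one p electron; each sp² =N– keeps its lone pair in-plane and puts one electron into the π system), so the π system is cyclic and fully conjugated.
Counting π electrons: 6 × 2 = 12 from the 6 double-bond units.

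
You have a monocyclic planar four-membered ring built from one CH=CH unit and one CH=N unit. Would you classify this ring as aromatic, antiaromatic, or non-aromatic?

Antiaromatic

Check conjugation: the double-bond atoms are sp², each contributing one p electron; each sp² =N– keeps its lone pair in-plane and puts one electron into the π system — every position has a p orbital, so the cyclic π system is continuous.
Tallying contributions gives 2 × 2 = 4 from the 2 double-bond units.
4 = 4(1); a planar, fully conjugated 4n system is antiaromatic.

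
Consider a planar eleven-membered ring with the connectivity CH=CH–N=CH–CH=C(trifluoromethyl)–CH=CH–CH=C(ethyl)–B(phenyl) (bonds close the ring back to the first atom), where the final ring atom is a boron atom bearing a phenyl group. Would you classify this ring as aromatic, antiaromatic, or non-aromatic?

Aromatic

Check conjugation: the double-bond atoms are sp², each contributing one p electron; each =N– nitrogen is pyridine-type (lone pair in the sp² plane, one electron in the p orbital); the boron has an empty p orbital — every position has a p orbital, so the cyclic π system is continuous.
Tallying contributions gives 5 × 2 = 10 from the double-bond units + 0 from the B(phenyl) atom = 10.
10 = 4(2) + 2, which satisfies Hückel's 4n+2 rule.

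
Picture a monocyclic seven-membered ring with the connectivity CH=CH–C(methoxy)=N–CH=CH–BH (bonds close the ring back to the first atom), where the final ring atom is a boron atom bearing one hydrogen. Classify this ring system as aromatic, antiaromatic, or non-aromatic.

Aromatic

All ring atoms are sp² and supply a p orbital to the ring (the double-bond atoms are sp², each contributing one p electron; each sp² =N– keeps its lone pair in-plane and puts one electron into the π system; the boron has an empty p orbital); the conjugation is uninterrupted.
Adding the contributions, 3 × 2 = 6 from the double-bond units + 0 from the BH atom = 6.
6 = 4(1) + 2, which satisfies Hückel's 4n+2 rule.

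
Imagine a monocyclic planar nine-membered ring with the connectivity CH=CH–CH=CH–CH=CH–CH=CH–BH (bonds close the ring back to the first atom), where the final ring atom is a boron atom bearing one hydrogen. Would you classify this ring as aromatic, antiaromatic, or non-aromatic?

The p orbitals form a continuous loop: the double-bond atoms are sp², each contributing one p electron; the boron has an empty p orbital. The ring is fully conjugated.
Adding the contributions, 4 × 2 = 8 from the double-bond units + 0 from the BH atom = 8.
A 4n π count (8, n = 2) in a planar conjugated ring means antiaromatic.

Antiaromatic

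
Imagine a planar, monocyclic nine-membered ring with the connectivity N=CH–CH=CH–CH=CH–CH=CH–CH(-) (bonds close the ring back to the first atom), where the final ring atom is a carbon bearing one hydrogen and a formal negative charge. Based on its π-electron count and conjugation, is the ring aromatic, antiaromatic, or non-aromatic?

Aromatic

Check conjugation: every atom in a ring double bond is sp² and brings one electron to the p orbital; the doubly-bonded nitrogens are pyridine-type — their lone pairs lie in the ring plane, leaving one electron in the p orbital; the carbanion's lone pair occupies the p orbital — every position has a p orbital, so the cyclic π system is continuous.
Tallying contributions gives 4 × 2 = 8 from the double-bond units + 2 from the CH(-) atom = 10.
That gives a 4n+2 count (10, n = 2).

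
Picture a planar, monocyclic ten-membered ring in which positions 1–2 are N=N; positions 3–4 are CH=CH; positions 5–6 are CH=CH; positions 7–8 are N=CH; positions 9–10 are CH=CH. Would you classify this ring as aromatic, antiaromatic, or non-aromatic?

All ring atoms are sp² and supply a p orbital to the ring (every atom in a ring double bond is sp² and brings one electron to the p orbital; each =N– nitrogen is pyridine-type (lone pair in the sp² plane, one electron in the p orbital)); the conjugation is uninterrupted.
π-electron count: 5 × 2 = 10 from the 5 double-bond units.
With 10 π electrons (n = 2), the Hückel 4n+2 condition holds.

Aromatic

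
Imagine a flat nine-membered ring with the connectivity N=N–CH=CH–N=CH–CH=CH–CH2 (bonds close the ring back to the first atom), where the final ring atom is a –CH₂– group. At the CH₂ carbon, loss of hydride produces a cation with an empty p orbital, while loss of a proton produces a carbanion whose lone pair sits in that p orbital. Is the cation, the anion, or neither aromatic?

The anion

Both ions have a continuous loop of p orbitals — each ring atom is sp².
Cation: 4 × 2 + 0 = 8 π electrons → 4(2), antiaromatic.
Anion: 4 × 2 + 2 = 10 π electrons → 4(2)+2, aromatic.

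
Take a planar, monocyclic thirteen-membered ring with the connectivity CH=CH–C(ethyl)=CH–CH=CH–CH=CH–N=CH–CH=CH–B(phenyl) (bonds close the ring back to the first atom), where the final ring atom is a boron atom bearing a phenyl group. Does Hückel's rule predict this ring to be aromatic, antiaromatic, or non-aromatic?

Antiaromatic

Every ring atom contributes a p orbital perpendicular to the ring (each doubly-bonded ring atom is sp² with one p-orbital electron; each =N– nitrogen is pyridine-type (lone pair in the sp² plane, one electron in the p orbital); the boron has an empty p orbital), so the π system is cyclic and fully conjugated.
Counting π electrons: 6 × 2 = 12 from the double-bond units + 0 from the B(phenyl) atom = 12.
With 12 = 4·3 π electrons, Hückel's rule classifies the planar ring as antiaromatic.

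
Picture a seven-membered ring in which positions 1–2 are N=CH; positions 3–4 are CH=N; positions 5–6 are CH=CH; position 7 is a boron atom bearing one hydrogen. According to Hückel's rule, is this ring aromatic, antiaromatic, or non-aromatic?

Every ring atom contributes a p orbital perpendicular to the ring (every atom in a ring double bond is sp² and brings one electron to the p orbital; each sp² =N– keeps its lone pair in-plane and puts one electron into the π system; the boron has an empty p orbital), so the π system is cyclic and fully conjugated.
π-electron count: 3 × 2 = 6 from the double-bond units + 0 from the BH atom = 6.
6 = 4(1) + 2, which satisfies Hückel's 4n+2 rule.

Aromatic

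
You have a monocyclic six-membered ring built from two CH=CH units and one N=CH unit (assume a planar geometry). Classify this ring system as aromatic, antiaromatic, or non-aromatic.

Aromatic

Check conjugation: each doubly-bonded ring atom is sp² with one p-orbital electron; each =N– nitrogen is pyridine-type (lone pair in the sp² plane, one electron in the p orbital) — every position has a p orbital, so the cyclic π system is continuous.
π-electron count: 3 × 2 = 6 from the 3 double-bond units.
6 = 4(1) + 2, which satisfies Hückel's 4n+2 rule.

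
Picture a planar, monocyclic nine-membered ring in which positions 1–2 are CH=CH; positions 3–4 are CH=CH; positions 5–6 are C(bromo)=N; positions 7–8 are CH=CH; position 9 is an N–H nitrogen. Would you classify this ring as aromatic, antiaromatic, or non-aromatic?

Aromatic

Every ring atom contributes a p orbital perpendicular to the ring (the double-bond atoms are sp², each contributing one p electron; each sp² =N– keeps its lone pair in-plane and puts one electron into the π system; the pyrrole-type nitrogen donates its lone pair from the p orbital), so the π system is cyclic and fully conjugated.
Counting π electrons: 4 × 2 = 8 from the double-bond units + 2 from the NH atom = 10.
That gives a 4n+2 count (10, n = 2).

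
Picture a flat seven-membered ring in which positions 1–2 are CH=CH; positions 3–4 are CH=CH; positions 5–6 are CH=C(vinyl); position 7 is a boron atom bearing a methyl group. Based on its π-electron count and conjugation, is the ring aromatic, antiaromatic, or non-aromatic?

Aromatic

All ring atoms are sp² and supply a p orbital to the ring (each doubly-bonded ring atom is sp² with one p-orbital electron; the boron has an empty p orbital); the conjugation is uninterrupted.
Tallying contributions gives 3 × 2 = 6 from the double-bond units + 0 from the B(methyl) atom = 6.
That gives a 4n+2 count (6, n = 1).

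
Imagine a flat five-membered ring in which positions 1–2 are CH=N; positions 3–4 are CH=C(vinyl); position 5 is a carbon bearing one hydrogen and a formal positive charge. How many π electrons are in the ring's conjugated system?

The p orbitals form a continuous loop: each doubly-bonded ring atom is sp² with one p-orbital electron; each sp² =N– keeps its lone pair in-plane and puts one electron into the π system; the carbocation has an empty p orbital. The ring is fully conjugated.
Counting π electrons: 2 × 2 = 4 from the double-bond units + 0 from the CH(+) atom = 4.

4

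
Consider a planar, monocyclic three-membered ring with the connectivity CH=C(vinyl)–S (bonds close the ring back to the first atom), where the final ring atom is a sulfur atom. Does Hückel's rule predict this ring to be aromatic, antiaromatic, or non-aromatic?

Antiaromatic

Every ring atom contributes a p orbital perpendicular to the ring (the double-bond atoms are sp², each contributing one p electron; the sulfur donates one lone pair from its p orbital), so the π system is cyclic and fully conjugated.
Tallying contributions gives 1 × 2 = 2 from the double-bond unit + 2 from the S atom = 4.
With 4 = 4·1 π electrons, Hückel's rule classifies the planar ring as antiaromatic.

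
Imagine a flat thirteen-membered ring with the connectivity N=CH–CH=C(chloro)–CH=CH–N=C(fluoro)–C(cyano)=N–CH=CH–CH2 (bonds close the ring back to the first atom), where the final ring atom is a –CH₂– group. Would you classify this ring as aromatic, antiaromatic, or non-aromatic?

The CH2 carbon is saturated: the tetrahedral CH₂ carbon is sp³ and has no p orbital in the ring π system. Conjugation is not continuous around the ring.
Broken conjugation rules out both aromaticity and antiaromaticity.

Non-aromatic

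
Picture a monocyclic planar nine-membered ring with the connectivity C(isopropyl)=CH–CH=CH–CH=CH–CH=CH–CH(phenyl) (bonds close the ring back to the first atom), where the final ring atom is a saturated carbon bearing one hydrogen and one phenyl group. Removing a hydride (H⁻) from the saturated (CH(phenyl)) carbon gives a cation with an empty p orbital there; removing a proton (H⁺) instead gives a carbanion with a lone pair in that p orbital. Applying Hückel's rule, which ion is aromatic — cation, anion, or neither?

The anion

Both ions have a continuous loop of p orbitals — each ring atom is sp².
Cation: 4 × 2 + 0 = 8 π electrons → 4(2), antiaromatic.
Anion: 4 × 2 + 2 = 10 π electrons → 4(2)+2, aromatic.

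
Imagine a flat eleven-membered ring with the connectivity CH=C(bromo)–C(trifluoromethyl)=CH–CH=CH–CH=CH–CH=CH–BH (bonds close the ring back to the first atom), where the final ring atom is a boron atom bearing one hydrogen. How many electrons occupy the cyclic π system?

10

Every ring atom contributes a p orbital perpendicular to the ring (every atom in a ring double bond is sp² and brings one electron to the p orbital; the boron has an empty p orbital), so the π system is cyclic and fully conjugated.
π-electron count: 5 × 2 = 10 from the double-bond units + 0 from the BH atom = 10.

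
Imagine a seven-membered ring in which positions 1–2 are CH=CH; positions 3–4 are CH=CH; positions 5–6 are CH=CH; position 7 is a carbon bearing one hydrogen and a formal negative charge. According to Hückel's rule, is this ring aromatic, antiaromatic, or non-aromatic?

The p orbitals form a continuous loop: each doubly-bonded ring atom is sp² with one p-orbital electron; the carbanion's lone pair occupies the p orbital. The ring is fully conjugated.
π-electron count: 3 × 2 = 6 from the double-bond units + 2 from the CH(-) atom = 8.
With 8 = 4·2 π electrons, Hückel's rule classifies the planar ring as antiaromatic.
(The species described is the cycloheptatrienyl anion.)

Antiaromatic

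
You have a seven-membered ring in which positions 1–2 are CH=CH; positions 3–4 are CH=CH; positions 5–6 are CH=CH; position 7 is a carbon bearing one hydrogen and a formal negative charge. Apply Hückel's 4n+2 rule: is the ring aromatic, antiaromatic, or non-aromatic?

Antiaromatic

Check conjugation: each doubly-bonded ring atom is sp² with one p-orbital electron; the carbanion's lone pair occupies the p orbital — every position has a p orbital, so the cyclic π system is continuous.
Adding the contributions, 3 × 2 = 6 from the double-bond units + 2 from the CH(-) atom = 8.
8 is a 4n count (n = 2), so the planar conjugated ring is antiaromatic.
This is the cycloheptatrienyl anion.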